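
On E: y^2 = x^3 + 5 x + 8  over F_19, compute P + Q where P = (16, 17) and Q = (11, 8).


P != Q, so use the chord formula.
s = (y2 - y1) / (x2 - x1) = (10) / (14) mod 19 = 17
x3 = s^2 - x1 - x2 mod 19 = 17^2 - 16 - 11 = 15
y3 = s (x1 - x3) - y1 mod 19 = 17 * (16 - 15) - 17 = 0

P + Q = (15, 0)


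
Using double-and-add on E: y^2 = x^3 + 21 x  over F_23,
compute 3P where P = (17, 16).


k = 3 = 11_2 (binary, LSB first: 11)
Double-and-add from P = (17, 16):
  bit 0 = 1: acc = O + (17, 16) = (17, 16)
  bit 1 = 1: acc = (17, 16) + (13, 3) = (5, 0)

3P = (5, 0)


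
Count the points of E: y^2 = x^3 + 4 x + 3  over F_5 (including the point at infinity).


For each x in F_5, count y with y^2 = x^3 + 4 x + 3 mod 5:
  x = 2: RHS = 4, y in [2, 3]  -> 2 point(s)
Affine points: 2. Add the point at infinity: total = 3.

#E(F_5) = 3


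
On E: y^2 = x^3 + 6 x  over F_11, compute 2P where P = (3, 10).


Doubling: s = (3 x1^2 + a) / (2 y1)
s = (3*3^2 + 6) / (2*10) mod 11 = 0
x3 = s^2 - 2 x1 mod 11 = 0^2 - 2*3 = 5
y3 = s (x1 - x3) - y1 mod 11 = 0 * (3 - 5) - 10 = 1

2P = (5, 1)


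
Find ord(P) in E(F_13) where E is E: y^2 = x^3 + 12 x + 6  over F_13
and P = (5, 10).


Compute successive multiples of P until we hit O:
  1P = (5, 10)
  2P = (2, 5)
  3P = (3, 2)
  4P = (8, 4)
  5P = (4, 1)
  6P = (7, 11)
  7P = (11, 0)
  8P = (7, 2)
  ... (continuing to 14P)
  14P = O

ord(P) = 14


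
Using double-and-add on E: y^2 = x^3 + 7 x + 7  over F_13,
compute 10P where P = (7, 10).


k = 10 = 1010_2 (binary, LSB first: 0101)
Double-and-add from P = (7, 10):
  bit 0 = 0: acc unchanged = O
  bit 1 = 1: acc = O + (2, 9) = (2, 9)
  bit 2 = 0: acc unchanged = (2, 9)
  bit 3 = 1: acc = (2, 9) + (3, 4) = (7, 3)

10P = (7, 3)


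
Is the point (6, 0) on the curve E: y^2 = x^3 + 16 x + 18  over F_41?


Check whether y^2 = x^3 + 16 x + 18 (mod 41) for (x, y) = (6, 0).
LHS: y^2 = 0^2 mod 41 = 0
RHS: x^3 + 16 x + 18 = 6^3 + 16*6 + 18 mod 41 = 2
LHS != RHS

No, not on the curve


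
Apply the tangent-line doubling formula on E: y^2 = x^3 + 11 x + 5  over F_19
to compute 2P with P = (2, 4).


Doubling: s = (3 x1^2 + a) / (2 y1)
s = (3*2^2 + 11) / (2*4) mod 19 = 10
x3 = s^2 - 2 x1 mod 19 = 10^2 - 2*2 = 1
y3 = s (x1 - x3) - y1 mod 19 = 10 * (2 - 1) - 4 = 6

2P = (1, 6)


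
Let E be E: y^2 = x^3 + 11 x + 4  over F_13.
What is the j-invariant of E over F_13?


Delta = -16(4 a^3 + 27 b^2) mod 13 = 9
-1728 * (4 a)^3 = -1728 * (4*11)^3 mod 13 = 8
j = 8 * 9^(-1) mod 13 = 11

j = 11 (mod 13)


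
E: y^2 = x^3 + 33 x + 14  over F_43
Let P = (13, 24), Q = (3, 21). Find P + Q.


P != Q, so use the chord formula.
s = (y2 - y1) / (x2 - x1) = (40) / (33) mod 43 = 39
x3 = s^2 - x1 - x2 mod 43 = 39^2 - 13 - 3 = 0
y3 = s (x1 - x3) - y1 mod 43 = 39 * (13 - 0) - 24 = 10

P + Q = (0, 10)


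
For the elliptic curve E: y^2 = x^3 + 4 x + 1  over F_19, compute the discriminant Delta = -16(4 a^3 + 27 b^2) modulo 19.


4 a^3 + 27 b^2 = 4*4^3 + 27*1^2 = 256 + 27 = 283
Delta = -16 * (283) = -4528
Delta mod 19 = 13

Delta = 13 (mod 19)


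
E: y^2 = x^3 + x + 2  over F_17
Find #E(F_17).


For each x in F_17, count y with y^2 = x^3 + 1 x + 2 mod 17:
  x = 0: RHS = 2, y in [6, 11]  -> 2 point(s)
  x = 1: RHS = 4, y in [2, 15]  -> 2 point(s)
  x = 3: RHS = 15, y in [7, 10]  -> 2 point(s)
  x = 4: RHS = 2, y in [6, 11]  -> 2 point(s)
  x = 5: RHS = 13, y in [8, 9]  -> 2 point(s)
  x = 9: RHS = 9, y in [3, 14]  -> 2 point(s)
  x = 10: RHS = 9, y in [3, 14]  -> 2 point(s)
  x = 11: RHS = 1, y in [1, 16]  -> 2 point(s)
  x = 12: RHS = 8, y in [5, 12]  -> 2 point(s)
  x = 13: RHS = 2, y in [6, 11]  -> 2 point(s)
  x = 15: RHS = 9, y in [3, 14]  -> 2 point(s)
  x = 16: RHS = 0, y in [0]  -> 1 point(s)
Affine points: 23. Add the point at infinity: total = 24.

#E(F_17) = 24


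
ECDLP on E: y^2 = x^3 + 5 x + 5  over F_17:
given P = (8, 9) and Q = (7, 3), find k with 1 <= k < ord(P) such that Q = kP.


Enumerate multiples of P until we hit Q = (7, 3):
  1P = (8, 9)
  2P = (16, 13)
  3P = (6, 9)
  4P = (3, 8)
  5P = (4, 2)
  6P = (7, 14)
  7P = (10, 1)
  8P = (15, 2)
  9P = (12, 12)
  10P = (5, 6)
  11P = (5, 11)
  12P = (12, 5)
  13P = (15, 15)
  14P = (10, 16)
  15P = (7, 3)
Match found at i = 15.

k = 15


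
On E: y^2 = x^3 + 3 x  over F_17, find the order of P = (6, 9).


Compute successive multiples of P until we hit O:
  1P = (6, 9)
  2P = (1, 2)
  3P = (14, 7)
  4P = (13, 14)
  5P = (11, 2)
  6P = (4, 12)
  7P = (5, 15)
  8P = (8, 3)
  ... (continuing to 26P)
  26P = O

ord(P) = 26


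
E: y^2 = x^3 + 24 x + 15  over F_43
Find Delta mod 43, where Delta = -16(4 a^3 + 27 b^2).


4 a^3 + 27 b^2 = 4*24^3 + 27*15^2 = 55296 + 6075 = 61371
Delta = -16 * (61371) = -981936
Delta mod 43 = 12

Delta = 12 (mod 43)


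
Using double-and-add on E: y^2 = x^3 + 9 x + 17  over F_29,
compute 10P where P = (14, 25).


k = 10 = 1010_2 (binary, LSB first: 0101)
Double-and-add from P = (14, 25):
  bit 0 = 0: acc unchanged = O
  bit 1 = 1: acc = O + (25, 2) = (25, 2)
  bit 2 = 0: acc unchanged = (25, 2)
  bit 3 = 1: acc = (25, 2) + (3, 19) = (14, 4)

10P = (14, 4)


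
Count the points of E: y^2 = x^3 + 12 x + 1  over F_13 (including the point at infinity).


For each x in F_13, count y with y^2 = x^3 + 12 x + 1 mod 13:
  x = 0: RHS = 1, y in [1, 12]  -> 2 point(s)
  x = 1: RHS = 1, y in [1, 12]  -> 2 point(s)
  x = 3: RHS = 12, y in [5, 8]  -> 2 point(s)
  x = 4: RHS = 9, y in [3, 10]  -> 2 point(s)
  x = 5: RHS = 4, y in [2, 11]  -> 2 point(s)
  x = 6: RHS = 3, y in [4, 9]  -> 2 point(s)
  x = 7: RHS = 12, y in [5, 8]  -> 2 point(s)
  x = 10: RHS = 3, y in [4, 9]  -> 2 point(s)
  x = 12: RHS = 1, y in [1, 12]  -> 2 point(s)
Affine points: 18. Add the point at infinity: total = 19.

#E(F_13) = 19


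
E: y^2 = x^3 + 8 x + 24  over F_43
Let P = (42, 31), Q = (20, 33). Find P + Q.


P != Q, so use the chord formula.
s = (y2 - y1) / (x2 - x1) = (2) / (21) mod 43 = 39
x3 = s^2 - x1 - x2 mod 43 = 39^2 - 42 - 20 = 40
y3 = s (x1 - x3) - y1 mod 43 = 39 * (42 - 40) - 31 = 4

P + Q = (40, 4)


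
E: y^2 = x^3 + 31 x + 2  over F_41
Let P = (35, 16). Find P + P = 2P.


Doubling: s = (3 x1^2 + a) / (2 y1)
s = (3*35^2 + 31) / (2*16) mod 41 = 21
x3 = s^2 - 2 x1 mod 41 = 21^2 - 2*35 = 2
y3 = s (x1 - x3) - y1 mod 41 = 21 * (35 - 2) - 16 = 21

2P = (2, 21)


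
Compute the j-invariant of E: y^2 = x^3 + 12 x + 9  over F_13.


Delta = -16(4 a^3 + 27 b^2) mod 13 = 3
-1728 * (4 a)^3 = -1728 * (4*12)^3 mod 13 = 1
j = 1 * 3^(-1) mod 13 = 9

j = 9 (mod 13)


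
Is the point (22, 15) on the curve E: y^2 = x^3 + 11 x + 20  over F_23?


Check whether y^2 = x^3 + 11 x + 20 (mod 23) for (x, y) = (22, 15).
LHS: y^2 = 15^2 mod 23 = 18
RHS: x^3 + 11 x + 20 = 22^3 + 11*22 + 20 mod 23 = 8
LHS != RHS

No, not on the curve


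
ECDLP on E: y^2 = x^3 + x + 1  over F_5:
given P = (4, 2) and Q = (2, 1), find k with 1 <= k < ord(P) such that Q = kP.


Enumerate multiples of P until we hit Q = (2, 1):
  1P = (4, 2)
  2P = (3, 4)
  3P = (2, 4)
  4P = (0, 4)
  5P = (0, 1)
  6P = (2, 1)
Match found at i = 6.

k = 6


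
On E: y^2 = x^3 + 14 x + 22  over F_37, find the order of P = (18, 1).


Compute successive multiples of P until we hit O:
  1P = (18, 1)
  2P = (34, 29)
  3P = (32, 30)
  4P = (13, 12)
  5P = (36, 9)
  6P = (17, 20)
  7P = (30, 5)
  8P = (22, 10)
  ... (continuing to 30P)
  30P = O

ord(P) = 30


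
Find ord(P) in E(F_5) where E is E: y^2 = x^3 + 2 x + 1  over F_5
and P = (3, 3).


Compute successive multiples of P until we hit O:
  1P = (3, 3)
  2P = (0, 4)
  3P = (1, 3)
  4P = (1, 2)
  5P = (0, 1)
  6P = (3, 2)
  7P = O

ord(P) = 7


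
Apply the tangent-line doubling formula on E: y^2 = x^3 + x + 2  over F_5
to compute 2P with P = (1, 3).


Doubling: s = (3 x1^2 + a) / (2 y1)
s = (3*1^2 + 1) / (2*3) mod 5 = 4
x3 = s^2 - 2 x1 mod 5 = 4^2 - 2*1 = 4
y3 = s (x1 - x3) - y1 mod 5 = 4 * (1 - 4) - 3 = 0

2P = (4, 0)


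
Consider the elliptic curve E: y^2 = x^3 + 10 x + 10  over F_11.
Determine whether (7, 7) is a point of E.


Check whether y^2 = x^3 + 10 x + 10 (mod 11) for (x, y) = (7, 7).
LHS: y^2 = 7^2 mod 11 = 5
RHS: x^3 + 10 x + 10 = 7^3 + 10*7 + 10 mod 11 = 5
LHS = RHS

Yes, on the curve


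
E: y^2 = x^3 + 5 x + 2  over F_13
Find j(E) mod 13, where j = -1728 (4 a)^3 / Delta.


Delta = -16(4 a^3 + 27 b^2) mod 13 = 9
-1728 * (4 a)^3 = -1728 * (4*5)^3 mod 13 = 5
j = 5 * 9^(-1) mod 13 = 2

j = 2 (mod 13)


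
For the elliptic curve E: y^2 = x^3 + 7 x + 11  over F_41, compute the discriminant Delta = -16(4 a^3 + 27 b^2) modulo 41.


4 a^3 + 27 b^2 = 4*7^3 + 27*11^2 = 1372 + 3267 = 4639
Delta = -16 * (4639) = -74224
Delta mod 41 = 27

Delta = 27 (mod 41)


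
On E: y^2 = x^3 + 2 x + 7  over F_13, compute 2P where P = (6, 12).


k = 2 = 10_2 (binary, LSB first: 01)
Double-and-add from P = (6, 12):
  bit 0 = 0: acc unchanged = O
  bit 1 = 1: acc = O + (10, 0) = (10, 0)

2P = (10, 0)


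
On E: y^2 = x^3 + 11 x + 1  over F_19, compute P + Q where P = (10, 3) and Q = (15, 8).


P != Q, so use the chord formula.
s = (y2 - y1) / (x2 - x1) = (5) / (5) mod 19 = 1
x3 = s^2 - x1 - x2 mod 19 = 1^2 - 10 - 15 = 14
y3 = s (x1 - x3) - y1 mod 19 = 1 * (10 - 14) - 3 = 12

P + Q = (14, 12)


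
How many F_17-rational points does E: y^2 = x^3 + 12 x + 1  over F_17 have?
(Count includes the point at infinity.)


For each x in F_17, count y with y^2 = x^3 + 12 x + 1 mod 17:
  x = 0: RHS = 1, y in [1, 16]  -> 2 point(s)
  x = 2: RHS = 16, y in [4, 13]  -> 2 point(s)
  x = 3: RHS = 13, y in [8, 9]  -> 2 point(s)
  x = 5: RHS = 16, y in [4, 13]  -> 2 point(s)
  x = 6: RHS = 0, y in [0]  -> 1 point(s)
  x = 10: RHS = 16, y in [4, 13]  -> 2 point(s)
  x = 11: RHS = 2, y in [6, 11]  -> 2 point(s)
  x = 13: RHS = 8, y in [5, 12]  -> 2 point(s)
Affine points: 15. Add the point at infinity: total = 16.

#E(F_17) = 16


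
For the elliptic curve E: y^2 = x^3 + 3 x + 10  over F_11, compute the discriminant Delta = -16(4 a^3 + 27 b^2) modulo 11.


4 a^3 + 27 b^2 = 4*3^3 + 27*10^2 = 108 + 2700 = 2808
Delta = -16 * (2808) = -44928
Delta mod 11 = 7

Delta = 7 (mod 11)


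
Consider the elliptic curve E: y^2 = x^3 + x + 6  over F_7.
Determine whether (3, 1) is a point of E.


Check whether y^2 = x^3 + 1 x + 6 (mod 7) for (x, y) = (3, 1).
LHS: y^2 = 1^2 mod 7 = 1
RHS: x^3 + 1 x + 6 = 3^3 + 1*3 + 6 mod 7 = 1
LHS = RHS

Yes, on the curve


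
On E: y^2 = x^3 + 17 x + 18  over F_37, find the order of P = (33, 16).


Compute successive multiples of P until we hit O:
  1P = (33, 16)
  2P = (29, 6)
  3P = (9, 7)
  4P = (20, 12)
  5P = (20, 25)
  6P = (9, 30)
  7P = (29, 31)
  8P = (33, 21)
  ... (continuing to 9P)
  9P = O

ord(P) = 9


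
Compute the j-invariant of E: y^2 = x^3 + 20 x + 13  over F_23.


Delta = -16(4 a^3 + 27 b^2) mod 23 = 20
-1728 * (4 a)^3 = -1728 * (4*20)^3 mod 23 = 9
j = 9 * 20^(-1) mod 23 = 20

j = 20 (mod 23)


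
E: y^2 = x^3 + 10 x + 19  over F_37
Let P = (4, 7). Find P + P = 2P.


Doubling: s = (3 x1^2 + a) / (2 y1)
s = (3*4^2 + 10) / (2*7) mod 37 = 20
x3 = s^2 - 2 x1 mod 37 = 20^2 - 2*4 = 22
y3 = s (x1 - x3) - y1 mod 37 = 20 * (4 - 22) - 7 = 3

2P = (22, 3)


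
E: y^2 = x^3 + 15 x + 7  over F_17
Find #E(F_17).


For each x in F_17, count y with y^2 = x^3 + 15 x + 7 mod 17:
  x = 7: RHS = 13, y in [8, 9]  -> 2 point(s)
  x = 9: RHS = 4, y in [2, 15]  -> 2 point(s)
  x = 10: RHS = 1, y in [1, 16]  -> 2 point(s)
  x = 13: RHS = 2, y in [6, 11]  -> 2 point(s)
  x = 16: RHS = 8, y in [5, 12]  -> 2 point(s)
Affine points: 10. Add the point at infinity: total = 11.

#E(F_17) = 11


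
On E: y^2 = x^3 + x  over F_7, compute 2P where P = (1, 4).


k = 2 = 10_2 (binary, LSB first: 01)
Double-and-add from P = (1, 4):
  bit 0 = 0: acc unchanged = O
  bit 1 = 1: acc = O + (0, 0) = (0, 0)

2P = (0, 0)


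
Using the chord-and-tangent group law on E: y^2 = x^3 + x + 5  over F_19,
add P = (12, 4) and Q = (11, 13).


P != Q, so use the chord formula.
s = (y2 - y1) / (x2 - x1) = (9) / (18) mod 19 = 10
x3 = s^2 - x1 - x2 mod 19 = 10^2 - 12 - 11 = 1
y3 = s (x1 - x3) - y1 mod 19 = 10 * (12 - 1) - 4 = 11

P + Q = (1, 11)


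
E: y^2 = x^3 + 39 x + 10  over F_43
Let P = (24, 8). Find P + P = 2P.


Doubling: s = (3 x1^2 + a) / (2 y1)
s = (3*24^2 + 39) / (2*8) mod 43 = 11
x3 = s^2 - 2 x1 mod 43 = 11^2 - 2*24 = 30
y3 = s (x1 - x3) - y1 mod 43 = 11 * (24 - 30) - 8 = 12

2P = (30, 12)


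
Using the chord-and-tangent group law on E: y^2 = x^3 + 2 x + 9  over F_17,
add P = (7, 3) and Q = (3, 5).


P != Q, so use the chord formula.
s = (y2 - y1) / (x2 - x1) = (2) / (13) mod 17 = 8
x3 = s^2 - x1 - x2 mod 17 = 8^2 - 7 - 3 = 3
y3 = s (x1 - x3) - y1 mod 17 = 8 * (7 - 3) - 3 = 12

P + Q = (3, 12)


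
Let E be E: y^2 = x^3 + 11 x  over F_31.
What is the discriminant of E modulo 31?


4 a^3 + 27 b^2 = 4*11^3 + 27*0^2 = 5324 + 0 = 5324
Delta = -16 * (5324) = -85184
Delta mod 31 = 4

Delta = 4 (mod 31)


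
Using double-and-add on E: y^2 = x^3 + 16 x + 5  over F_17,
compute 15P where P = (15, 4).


k = 15 = 1111_2 (binary, LSB first: 1111)
Double-and-add from P = (15, 4):
  bit 0 = 1: acc = O + (15, 4) = (15, 4)
  bit 1 = 1: acc = (15, 4) + (12, 15) = (11, 4)
  bit 2 = 1: acc = (11, 4) + (8, 13) = (7, 1)
  bit 3 = 1: acc = (7, 1) + (14, 7) = (12, 2)

15P = (12, 2)


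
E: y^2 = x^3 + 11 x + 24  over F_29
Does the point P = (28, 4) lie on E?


Check whether y^2 = x^3 + 11 x + 24 (mod 29) for (x, y) = (28, 4).
LHS: y^2 = 4^2 mod 29 = 16
RHS: x^3 + 11 x + 24 = 28^3 + 11*28 + 24 mod 29 = 12
LHS != RHS

No, not on the curve


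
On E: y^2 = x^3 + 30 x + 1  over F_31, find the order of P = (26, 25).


Compute successive multiples of P until we hit O:
  1P = (26, 25)
  2P = (11, 22)
  3P = (30, 30)
  4P = (25, 15)
  5P = (18, 24)
  6P = (3, 5)
  7P = (16, 12)
  8P = (22, 5)
  ... (continuing to 35P)
  35P = O

ord(P) = 35


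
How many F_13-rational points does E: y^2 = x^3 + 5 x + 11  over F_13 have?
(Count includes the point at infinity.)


For each x in F_13, count y with y^2 = x^3 + 5 x + 11 mod 13:
  x = 1: RHS = 4, y in [2, 11]  -> 2 point(s)
  x = 2: RHS = 3, y in [4, 9]  -> 2 point(s)
  x = 3: RHS = 1, y in [1, 12]  -> 2 point(s)
  x = 4: RHS = 4, y in [2, 11]  -> 2 point(s)
  x = 6: RHS = 10, y in [6, 7]  -> 2 point(s)
  x = 7: RHS = 12, y in [5, 8]  -> 2 point(s)
  x = 8: RHS = 4, y in [2, 11]  -> 2 point(s)
Affine points: 14. Add the point at infinity: total = 15.

#E(F_13) = 15


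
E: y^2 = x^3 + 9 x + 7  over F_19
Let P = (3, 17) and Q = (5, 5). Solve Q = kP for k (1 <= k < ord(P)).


Enumerate multiples of P until we hit Q = (5, 5):
  1P = (3, 17)
  2P = (18, 4)
  3P = (5, 5)
Match found at i = 3.

k = 3


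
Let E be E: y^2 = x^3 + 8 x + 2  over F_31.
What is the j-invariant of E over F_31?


Delta = -16(4 a^3 + 27 b^2) mod 31 = 7
-1728 * (4 a)^3 = -1728 * (4*8)^3 mod 31 = 8
j = 8 * 7^(-1) mod 31 = 10

j = 10 (mod 31)


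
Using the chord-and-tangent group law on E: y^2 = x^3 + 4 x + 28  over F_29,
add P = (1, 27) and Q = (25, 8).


P != Q, so use the chord formula.
s = (y2 - y1) / (x2 - x1) = (10) / (24) mod 29 = 27
x3 = s^2 - x1 - x2 mod 29 = 27^2 - 1 - 25 = 7
y3 = s (x1 - x3) - y1 mod 29 = 27 * (1 - 7) - 27 = 14

P + Q = (7, 14)


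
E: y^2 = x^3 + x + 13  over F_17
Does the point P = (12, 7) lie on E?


Check whether y^2 = x^3 + 1 x + 13 (mod 17) for (x, y) = (12, 7).
LHS: y^2 = 7^2 mod 17 = 15
RHS: x^3 + 1 x + 13 = 12^3 + 1*12 + 13 mod 17 = 2
LHS != RHS

No, not on the curve


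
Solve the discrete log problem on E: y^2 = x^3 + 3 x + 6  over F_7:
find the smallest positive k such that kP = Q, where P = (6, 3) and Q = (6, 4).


Enumerate multiples of P until we hit Q = (6, 4):
  1P = (6, 3)
  2P = (3, 0)
  3P = (6, 4)
Match found at i = 3.

k = 3


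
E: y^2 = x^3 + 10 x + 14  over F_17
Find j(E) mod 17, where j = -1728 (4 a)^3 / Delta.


Delta = -16(4 a^3 + 27 b^2) mod 17 = 10
-1728 * (4 a)^3 = -1728 * (4*10)^3 mod 17 = 4
j = 4 * 10^(-1) mod 17 = 14

j = 14 (mod 17)


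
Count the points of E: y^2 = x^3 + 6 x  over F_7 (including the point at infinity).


For each x in F_7, count y with y^2 = x^3 + 6 x + 0 mod 7:
  x = 0: RHS = 0, y in [0]  -> 1 point(s)
  x = 1: RHS = 0, y in [0]  -> 1 point(s)
  x = 4: RHS = 4, y in [2, 5]  -> 2 point(s)
  x = 5: RHS = 1, y in [1, 6]  -> 2 point(s)
  x = 6: RHS = 0, y in [0]  -> 1 point(s)
Affine points: 7. Add the point at infinity: total = 8.

#E(F_7) = 8


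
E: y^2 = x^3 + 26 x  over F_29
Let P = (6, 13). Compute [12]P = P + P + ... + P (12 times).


k = 12 = 1100_2 (binary, LSB first: 0011)
Double-and-add from P = (6, 13):
  bit 0 = 0: acc unchanged = O
  bit 1 = 0: acc unchanged = O
  bit 2 = 1: acc = O + (23, 11) = (23, 11)
  bit 3 = 1: acc = (23, 11) + (5, 9) = (25, 21)

12P = (25, 21)


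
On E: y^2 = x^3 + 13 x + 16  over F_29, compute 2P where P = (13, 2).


Doubling: s = (3 x1^2 + a) / (2 y1)
s = (3*13^2 + 13) / (2*2) mod 29 = 14
x3 = s^2 - 2 x1 mod 29 = 14^2 - 2*13 = 25
y3 = s (x1 - x3) - y1 mod 29 = 14 * (13 - 25) - 2 = 4

2P = (25, 4)


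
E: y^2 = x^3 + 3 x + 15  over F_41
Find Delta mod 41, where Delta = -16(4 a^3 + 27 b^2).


4 a^3 + 27 b^2 = 4*3^3 + 27*15^2 = 108 + 6075 = 6183
Delta = -16 * (6183) = -98928
Delta mod 41 = 5

Delta = 5 (mod 41)


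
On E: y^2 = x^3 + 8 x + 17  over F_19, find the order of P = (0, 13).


Compute successive multiples of P until we hit O:
  1P = (0, 13)
  2P = (11, 7)
  3P = (5, 7)
  4P = (1, 11)
  5P = (3, 12)
  6P = (14, 17)
  7P = (14, 2)
  8P = (3, 7)
  ... (continuing to 13P)
  13P = O

ord(P) = 13


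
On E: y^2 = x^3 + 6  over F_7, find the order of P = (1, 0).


Compute successive multiples of P until we hit O:
  1P = (1, 0)
  2P = O

ord(P) = 2


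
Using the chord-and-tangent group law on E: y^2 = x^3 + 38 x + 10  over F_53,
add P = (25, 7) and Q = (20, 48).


P != Q, so use the chord formula.
s = (y2 - y1) / (x2 - x1) = (41) / (48) mod 53 = 13
x3 = s^2 - x1 - x2 mod 53 = 13^2 - 25 - 20 = 18
y3 = s (x1 - x3) - y1 mod 53 = 13 * (25 - 18) - 7 = 31

P + Q = (18, 31)


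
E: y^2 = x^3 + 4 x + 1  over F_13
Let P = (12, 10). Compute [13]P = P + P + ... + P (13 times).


k = 13 = 1101_2 (binary, LSB first: 1011)
Double-and-add from P = (12, 10):
  bit 0 = 1: acc = O + (12, 10) = (12, 10)
  bit 1 = 0: acc unchanged = (12, 10)
  bit 2 = 1: acc = (12, 10) + (10, 12) = (5, 9)
  bit 3 = 1: acc = (5, 9) + (9, 5) = (0, 12)

13P = (0, 12)


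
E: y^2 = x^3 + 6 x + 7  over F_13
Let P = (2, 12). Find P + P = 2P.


Doubling: s = (3 x1^2 + a) / (2 y1)
s = (3*2^2 + 6) / (2*12) mod 13 = 4
x3 = s^2 - 2 x1 mod 13 = 4^2 - 2*2 = 12
y3 = s (x1 - x3) - y1 mod 13 = 4 * (2 - 12) - 12 = 0

2P = (12, 0)


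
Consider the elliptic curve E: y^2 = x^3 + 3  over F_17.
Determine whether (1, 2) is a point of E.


Check whether y^2 = x^3 + 0 x + 3 (mod 17) for (x, y) = (1, 2).
LHS: y^2 = 2^2 mod 17 = 4
RHS: x^3 + 0 x + 3 = 1^3 + 0*1 + 3 mod 17 = 4
LHS = RHS

Yes, on the curve


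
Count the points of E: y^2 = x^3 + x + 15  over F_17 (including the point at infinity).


For each x in F_17, count y with y^2 = x^3 + 1 x + 15 mod 17:
  x = 0: RHS = 15, y in [7, 10]  -> 2 point(s)
  x = 1: RHS = 0, y in [0]  -> 1 point(s)
  x = 2: RHS = 8, y in [5, 12]  -> 2 point(s)
  x = 4: RHS = 15, y in [7, 10]  -> 2 point(s)
  x = 5: RHS = 9, y in [3, 14]  -> 2 point(s)
  x = 6: RHS = 16, y in [4, 13]  -> 2 point(s)
  x = 7: RHS = 8, y in [5, 12]  -> 2 point(s)
  x = 8: RHS = 8, y in [5, 12]  -> 2 point(s)
  x = 12: RHS = 4, y in [2, 15]  -> 2 point(s)
  x = 13: RHS = 15, y in [7, 10]  -> 2 point(s)
  x = 14: RHS = 2, y in [6, 11]  -> 2 point(s)
  x = 16: RHS = 13, y in [8, 9]  -> 2 point(s)
Affine points: 23. Add the point at infinity: total = 24.

#E(F_17) = 24


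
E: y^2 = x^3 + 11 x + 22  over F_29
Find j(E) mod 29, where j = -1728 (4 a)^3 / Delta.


Delta = -16(4 a^3 + 27 b^2) mod 29 = 20
-1728 * (4 a)^3 = -1728 * (4*11)^3 mod 29 = 16
j = 16 * 20^(-1) mod 29 = 24

j = 24 (mod 29)


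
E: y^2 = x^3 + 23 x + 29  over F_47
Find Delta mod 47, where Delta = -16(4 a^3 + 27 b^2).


4 a^3 + 27 b^2 = 4*23^3 + 27*29^2 = 48668 + 22707 = 71375
Delta = -16 * (71375) = -1142000
Delta mod 47 = 6

Delta = 6 (mod 47)


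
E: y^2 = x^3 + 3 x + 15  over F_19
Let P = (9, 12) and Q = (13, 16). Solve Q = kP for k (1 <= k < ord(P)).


Enumerate multiples of P until we hit Q = (13, 16):
  1P = (9, 12)
  2P = (17, 1)
  3P = (13, 3)
  4P = (8, 0)
  5P = (13, 16)
Match found at i = 5.

k = 5


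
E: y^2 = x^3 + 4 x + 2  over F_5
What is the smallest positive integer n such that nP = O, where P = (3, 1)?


Compute successive multiples of P until we hit O:
  1P = (3, 1)
  2P = (3, 4)
  3P = O

ord(P) = 3


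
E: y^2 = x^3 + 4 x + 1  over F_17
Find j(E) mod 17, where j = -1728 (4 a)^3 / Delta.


Delta = -16(4 a^3 + 27 b^2) mod 17 = 11
-1728 * (4 a)^3 = -1728 * (4*4)^3 mod 17 = 11
j = 11 * 11^(-1) mod 17 = 1

j = 1 (mod 17)


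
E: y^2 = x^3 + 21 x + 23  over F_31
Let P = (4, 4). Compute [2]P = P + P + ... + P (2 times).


k = 2 = 10_2 (binary, LSB first: 01)
Double-and-add from P = (4, 4):
  bit 0 = 0: acc unchanged = O
  bit 1 = 1: acc = O + (1, 18) = (1, 18)

2P = (1, 18)


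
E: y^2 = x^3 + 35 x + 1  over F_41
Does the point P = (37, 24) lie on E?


Check whether y^2 = x^3 + 35 x + 1 (mod 41) for (x, y) = (37, 24).
LHS: y^2 = 24^2 mod 41 = 2
RHS: x^3 + 35 x + 1 = 37^3 + 35*37 + 1 mod 41 = 2
LHS = RHS

Yes, on the curve


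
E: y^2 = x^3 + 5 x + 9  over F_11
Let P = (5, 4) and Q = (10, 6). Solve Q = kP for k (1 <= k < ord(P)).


Enumerate multiples of P until we hit Q = (10, 6):
  1P = (5, 4)
  2P = (2, 4)
  3P = (4, 7)
  4P = (0, 3)
  5P = (10, 6)
Match found at i = 5.

k = 5


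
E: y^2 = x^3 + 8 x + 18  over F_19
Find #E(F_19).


For each x in F_19, count y with y^2 = x^3 + 8 x + 18 mod 19:
  x = 2: RHS = 4, y in [2, 17]  -> 2 point(s)
  x = 4: RHS = 0, y in [0]  -> 1 point(s)
  x = 6: RHS = 16, y in [4, 15]  -> 2 point(s)
  x = 8: RHS = 5, y in [9, 10]  -> 2 point(s)
  x = 13: RHS = 1, y in [1, 18]  -> 2 point(s)
  x = 14: RHS = 5, y in [9, 10]  -> 2 point(s)
  x = 15: RHS = 17, y in [6, 13]  -> 2 point(s)
  x = 16: RHS = 5, y in [9, 10]  -> 2 point(s)
  x = 18: RHS = 9, y in [3, 16]  -> 2 point(s)
Affine points: 17. Add the point at infinity: total = 18.

#E(F_19) = 18


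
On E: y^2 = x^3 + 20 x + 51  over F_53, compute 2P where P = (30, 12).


Doubling: s = (3 x1^2 + a) / (2 y1)
s = (3*30^2 + 20) / (2*12) mod 53 = 25
x3 = s^2 - 2 x1 mod 53 = 25^2 - 2*30 = 35
y3 = s (x1 - x3) - y1 mod 53 = 25 * (30 - 35) - 12 = 22

2P = (35, 22)


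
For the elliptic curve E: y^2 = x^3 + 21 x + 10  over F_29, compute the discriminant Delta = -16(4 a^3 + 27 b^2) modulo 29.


4 a^3 + 27 b^2 = 4*21^3 + 27*10^2 = 37044 + 2700 = 39744
Delta = -16 * (39744) = -635904
Delta mod 29 = 8

Delta = 8 (mod 29)


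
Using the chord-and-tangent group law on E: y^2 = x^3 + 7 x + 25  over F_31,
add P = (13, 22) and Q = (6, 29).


P != Q, so use the chord formula.
s = (y2 - y1) / (x2 - x1) = (7) / (24) mod 31 = 30
x3 = s^2 - x1 - x2 mod 31 = 30^2 - 13 - 6 = 13
y3 = s (x1 - x3) - y1 mod 31 = 30 * (13 - 13) - 22 = 9

P + Q = (13, 9)


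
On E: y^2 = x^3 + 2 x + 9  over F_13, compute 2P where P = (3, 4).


Doubling: s = (3 x1^2 + a) / (2 y1)
s = (3*3^2 + 2) / (2*4) mod 13 = 2
x3 = s^2 - 2 x1 mod 13 = 2^2 - 2*3 = 11
y3 = s (x1 - x3) - y1 mod 13 = 2 * (3 - 11) - 4 = 6

2P = (11, 6)


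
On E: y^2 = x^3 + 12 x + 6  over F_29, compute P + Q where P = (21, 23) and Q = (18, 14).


P != Q, so use the chord formula.
s = (y2 - y1) / (x2 - x1) = (20) / (26) mod 29 = 3
x3 = s^2 - x1 - x2 mod 29 = 3^2 - 21 - 18 = 28
y3 = s (x1 - x3) - y1 mod 29 = 3 * (21 - 28) - 23 = 14

P + Q = (28, 14)


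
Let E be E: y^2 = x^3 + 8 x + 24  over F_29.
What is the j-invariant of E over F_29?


Delta = -16(4 a^3 + 27 b^2) mod 29 = 19
-1728 * (4 a)^3 = -1728 * (4*8)^3 mod 29 = 5
j = 5 * 19^(-1) mod 29 = 14

j = 14 (mod 29)


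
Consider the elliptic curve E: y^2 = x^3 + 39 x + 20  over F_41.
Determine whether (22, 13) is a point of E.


Check whether y^2 = x^3 + 39 x + 20 (mod 41) for (x, y) = (22, 13).
LHS: y^2 = 13^2 mod 41 = 5
RHS: x^3 + 39 x + 20 = 22^3 + 39*22 + 20 mod 41 = 5
LHS = RHS

Yes, on the curve


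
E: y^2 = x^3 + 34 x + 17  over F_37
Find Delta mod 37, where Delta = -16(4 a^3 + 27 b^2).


4 a^3 + 27 b^2 = 4*34^3 + 27*17^2 = 157216 + 7803 = 165019
Delta = -16 * (165019) = -2640304
Delta mod 37 = 16

Delta = 16 (mod 37)


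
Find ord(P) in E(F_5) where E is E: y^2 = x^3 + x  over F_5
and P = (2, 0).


Compute successive multiples of P until we hit O:
  1P = (2, 0)
  2P = O

ord(P) = 2


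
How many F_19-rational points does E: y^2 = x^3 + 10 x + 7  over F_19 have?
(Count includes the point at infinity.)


For each x in F_19, count y with y^2 = x^3 + 10 x + 7 mod 19:
  x = 0: RHS = 7, y in [8, 11]  -> 2 point(s)
  x = 2: RHS = 16, y in [4, 15]  -> 2 point(s)
  x = 3: RHS = 7, y in [8, 11]  -> 2 point(s)
  x = 4: RHS = 16, y in [4, 15]  -> 2 point(s)
  x = 5: RHS = 11, y in [7, 12]  -> 2 point(s)
  x = 6: RHS = 17, y in [6, 13]  -> 2 point(s)
  x = 9: RHS = 9, y in [3, 16]  -> 2 point(s)
  x = 10: RHS = 5, y in [9, 10]  -> 2 point(s)
  x = 11: RHS = 4, y in [2, 17]  -> 2 point(s)
  x = 13: RHS = 16, y in [4, 15]  -> 2 point(s)
  x = 15: RHS = 17, y in [6, 13]  -> 2 point(s)
  x = 16: RHS = 7, y in [8, 11]  -> 2 point(s)
  x = 17: RHS = 17, y in [6, 13]  -> 2 point(s)
Affine points: 26. Add the point at infinity: total = 27.

#E(F_19) = 27


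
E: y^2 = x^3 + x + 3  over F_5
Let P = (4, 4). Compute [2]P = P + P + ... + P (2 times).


k = 2 = 10_2 (binary, LSB first: 01)
Double-and-add from P = (4, 4):
  bit 0 = 0: acc unchanged = O
  bit 1 = 1: acc = O + (1, 0) = (1, 0)

2P = (1, 0)


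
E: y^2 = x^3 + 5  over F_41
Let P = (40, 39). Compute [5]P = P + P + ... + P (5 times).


k = 5 = 101_2 (binary, LSB first: 101)
Double-and-add from P = (40, 39):
  bit 0 = 1: acc = O + (40, 39) = (40, 39)
  bit 1 = 0: acc unchanged = (40, 39)
  bit 2 = 1: acc = (40, 39) + (0, 28) = (40, 2)

5P = (40, 2)


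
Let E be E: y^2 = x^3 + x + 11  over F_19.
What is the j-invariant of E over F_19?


Delta = -16(4 a^3 + 27 b^2) mod 19 = 9
-1728 * (4 a)^3 = -1728 * (4*1)^3 mod 19 = 7
j = 7 * 9^(-1) mod 19 = 5

j = 5 (mod 19)


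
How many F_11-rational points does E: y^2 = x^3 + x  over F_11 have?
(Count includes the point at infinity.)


For each x in F_11, count y with y^2 = x^3 + 1 x + 0 mod 11:
  x = 0: RHS = 0, y in [0]  -> 1 point(s)
  x = 5: RHS = 9, y in [3, 8]  -> 2 point(s)
  x = 7: RHS = 9, y in [3, 8]  -> 2 point(s)
  x = 8: RHS = 3, y in [5, 6]  -> 2 point(s)
  x = 9: RHS = 1, y in [1, 10]  -> 2 point(s)
  x = 10: RHS = 9, y in [3, 8]  -> 2 point(s)
Affine points: 11. Add the point at infinity: total = 12.

#E(F_11) = 12


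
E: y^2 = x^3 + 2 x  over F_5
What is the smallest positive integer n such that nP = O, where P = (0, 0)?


Compute successive multiples of P until we hit O:
  1P = (0, 0)
  2P = O

ord(P) = 2


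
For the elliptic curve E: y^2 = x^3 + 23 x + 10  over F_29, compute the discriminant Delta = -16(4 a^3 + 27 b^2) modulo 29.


4 a^3 + 27 b^2 = 4*23^3 + 27*10^2 = 48668 + 2700 = 51368
Delta = -16 * (51368) = -821888
Delta mod 29 = 1

Delta = 1 (mod 29)


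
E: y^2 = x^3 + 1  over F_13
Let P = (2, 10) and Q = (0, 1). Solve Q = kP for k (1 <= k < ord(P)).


Enumerate multiples of P until we hit Q = (0, 1):
  1P = (2, 10)
  2P = (0, 12)
  3P = (12, 0)
  4P = (0, 1)
Match found at i = 4.

k = 4


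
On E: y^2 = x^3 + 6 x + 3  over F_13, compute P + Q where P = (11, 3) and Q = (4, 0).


P != Q, so use the chord formula.
s = (y2 - y1) / (x2 - x1) = (10) / (6) mod 13 = 6
x3 = s^2 - x1 - x2 mod 13 = 6^2 - 11 - 4 = 8
y3 = s (x1 - x3) - y1 mod 13 = 6 * (11 - 8) - 3 = 2

P + Q = (8, 2)


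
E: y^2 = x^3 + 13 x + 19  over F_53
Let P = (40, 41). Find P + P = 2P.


Doubling: s = (3 x1^2 + a) / (2 y1)
s = (3*40^2 + 13) / (2*41) mod 53 = 49
x3 = s^2 - 2 x1 mod 53 = 49^2 - 2*40 = 42
y3 = s (x1 - x3) - y1 mod 53 = 49 * (40 - 42) - 41 = 20

2P = (42, 20)


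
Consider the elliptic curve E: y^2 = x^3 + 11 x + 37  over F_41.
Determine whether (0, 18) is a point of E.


Check whether y^2 = x^3 + 11 x + 37 (mod 41) for (x, y) = (0, 18).
LHS: y^2 = 18^2 mod 41 = 37
RHS: x^3 + 11 x + 37 = 0^3 + 11*0 + 37 mod 41 = 37
LHS = RHS

Yes, on the curve


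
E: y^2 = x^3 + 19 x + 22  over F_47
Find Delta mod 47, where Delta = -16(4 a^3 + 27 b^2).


4 a^3 + 27 b^2 = 4*19^3 + 27*22^2 = 27436 + 13068 = 40504
Delta = -16 * (40504) = -648064
Delta mod 47 = 19

Delta = 19 (mod 47)


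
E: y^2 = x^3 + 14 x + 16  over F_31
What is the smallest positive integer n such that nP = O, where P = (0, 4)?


Compute successive multiples of P until we hit O:
  1P = (0, 4)
  2P = (5, 26)
  3P = (28, 3)
  4P = (10, 3)
  5P = (30, 30)
  6P = (26, 21)
  7P = (24, 28)
  8P = (8, 19)
  ... (continuing to 26P)
  26P = O

ord(P) = 26


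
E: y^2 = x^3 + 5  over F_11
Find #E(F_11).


For each x in F_11, count y with y^2 = x^3 + 0 x + 5 mod 11:
  x = 0: RHS = 5, y in [4, 7]  -> 2 point(s)
  x = 4: RHS = 3, y in [5, 6]  -> 2 point(s)
  x = 5: RHS = 9, y in [3, 8]  -> 2 point(s)
  x = 6: RHS = 1, y in [1, 10]  -> 2 point(s)
  x = 8: RHS = 0, y in [0]  -> 1 point(s)
  x = 10: RHS = 4, y in [2, 9]  -> 2 point(s)
Affine points: 11. Add the point at infinity: total = 12.

#E(F_11) = 12


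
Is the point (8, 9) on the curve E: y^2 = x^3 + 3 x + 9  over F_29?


Check whether y^2 = x^3 + 3 x + 9 (mod 29) for (x, y) = (8, 9).
LHS: y^2 = 9^2 mod 29 = 23
RHS: x^3 + 3 x + 9 = 8^3 + 3*8 + 9 mod 29 = 23
LHS = RHS

Yes, on the curve


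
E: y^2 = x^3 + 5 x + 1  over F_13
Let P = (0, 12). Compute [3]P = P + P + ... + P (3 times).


k = 3 = 11_2 (binary, LSB first: 11)
Double-and-add from P = (0, 12):
  bit 0 = 1: acc = O + (0, 12) = (0, 12)
  bit 1 = 1: acc = (0, 12) + (3, 2) = (11, 3)

3P = (11, 3)


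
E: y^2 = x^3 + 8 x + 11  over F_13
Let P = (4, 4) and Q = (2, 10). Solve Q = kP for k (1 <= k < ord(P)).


Enumerate multiples of P until we hit Q = (2, 10):
  1P = (4, 4)
  2P = (2, 10)
Match found at i = 2.

k = 2


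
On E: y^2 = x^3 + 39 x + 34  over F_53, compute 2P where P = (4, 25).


Doubling: s = (3 x1^2 + a) / (2 y1)
s = (3*4^2 + 39) / (2*25) mod 53 = 24
x3 = s^2 - 2 x1 mod 53 = 24^2 - 2*4 = 38
y3 = s (x1 - x3) - y1 mod 53 = 24 * (4 - 38) - 25 = 7

2P = (38, 7)


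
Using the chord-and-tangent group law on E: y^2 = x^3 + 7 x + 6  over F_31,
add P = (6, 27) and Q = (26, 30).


P != Q, so use the chord formula.
s = (y2 - y1) / (x2 - x1) = (3) / (20) mod 31 = 11
x3 = s^2 - x1 - x2 mod 31 = 11^2 - 6 - 26 = 27
y3 = s (x1 - x3) - y1 mod 31 = 11 * (6 - 27) - 27 = 21

P + Q = (27, 21)


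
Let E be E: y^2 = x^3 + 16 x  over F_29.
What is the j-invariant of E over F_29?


Delta = -16(4 a^3 + 27 b^2) mod 29 = 16
-1728 * (4 a)^3 = -1728 * (4*16)^3 mod 29 = 11
j = 11 * 16^(-1) mod 29 = 17

j = 17 (mod 29)


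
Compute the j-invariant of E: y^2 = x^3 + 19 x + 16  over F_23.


Delta = -16(4 a^3 + 27 b^2) mod 23 = 17
-1728 * (4 a)^3 = -1728 * (4*19)^3 mod 23 = 6
j = 6 * 17^(-1) mod 23 = 22

j = 22 (mod 23)


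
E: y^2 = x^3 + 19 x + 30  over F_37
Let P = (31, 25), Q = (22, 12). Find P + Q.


P != Q, so use the chord formula.
s = (y2 - y1) / (x2 - x1) = (24) / (28) mod 37 = 22
x3 = s^2 - x1 - x2 mod 37 = 22^2 - 31 - 22 = 24
y3 = s (x1 - x3) - y1 mod 37 = 22 * (31 - 24) - 25 = 18

P + Q = (24, 18)


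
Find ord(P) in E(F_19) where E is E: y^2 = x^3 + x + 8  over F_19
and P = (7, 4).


Compute successive multiples of P until we hit O:
  1P = (7, 4)
  2P = (10, 7)
  3P = (3, 0)
  4P = (10, 12)
  5P = (7, 15)
  6P = O

ord(P) = 6


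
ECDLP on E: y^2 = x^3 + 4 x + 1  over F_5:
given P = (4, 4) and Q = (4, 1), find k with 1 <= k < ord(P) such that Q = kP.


Enumerate multiples of P until we hit Q = (4, 1):
  1P = (4, 4)
  2P = (3, 0)
  3P = (4, 1)
Match found at i = 3.

k = 3


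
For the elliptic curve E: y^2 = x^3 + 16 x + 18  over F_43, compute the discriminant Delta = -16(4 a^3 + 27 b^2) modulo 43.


4 a^3 + 27 b^2 = 4*16^3 + 27*18^2 = 16384 + 8748 = 25132
Delta = -16 * (25132) = -402112
Delta mod 43 = 24

Delta = 24 (mod 43)


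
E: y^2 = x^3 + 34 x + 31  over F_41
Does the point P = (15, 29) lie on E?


Check whether y^2 = x^3 + 34 x + 31 (mod 41) for (x, y) = (15, 29).
LHS: y^2 = 29^2 mod 41 = 21
RHS: x^3 + 34 x + 31 = 15^3 + 34*15 + 31 mod 41 = 21
LHS = RHS

Yes, on the curve


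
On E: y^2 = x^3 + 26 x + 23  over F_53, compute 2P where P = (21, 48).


Doubling: s = (3 x1^2 + a) / (2 y1)
s = (3*21^2 + 26) / (2*48) mod 53 = 40
x3 = s^2 - 2 x1 mod 53 = 40^2 - 2*21 = 21
y3 = s (x1 - x3) - y1 mod 53 = 40 * (21 - 21) - 48 = 5

2P = (21, 5)


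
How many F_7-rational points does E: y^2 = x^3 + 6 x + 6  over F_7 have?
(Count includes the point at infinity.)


For each x in F_7, count y with y^2 = x^3 + 6 x + 6 mod 7:
  x = 3: RHS = 2, y in [3, 4]  -> 2 point(s)
  x = 5: RHS = 0, y in [0]  -> 1 point(s)
Affine points: 3. Add the point at infinity: total = 4.

#E(F_7) = 4


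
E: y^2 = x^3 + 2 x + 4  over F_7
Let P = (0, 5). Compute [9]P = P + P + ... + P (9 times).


k = 9 = 1001_2 (binary, LSB first: 1001)
Double-and-add from P = (0, 5):
  bit 0 = 1: acc = O + (0, 5) = (0, 5)
  bit 1 = 0: acc unchanged = (0, 5)
  bit 2 = 0: acc unchanged = (0, 5)
  bit 3 = 1: acc = (0, 5) + (2, 4) = (0, 2)

9P = (0, 2)


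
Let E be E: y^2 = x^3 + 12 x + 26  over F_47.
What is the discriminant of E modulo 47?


4 a^3 + 27 b^2 = 4*12^3 + 27*26^2 = 6912 + 18252 = 25164
Delta = -16 * (25164) = -402624
Delta mod 47 = 25

Delta = 25 (mod 47)


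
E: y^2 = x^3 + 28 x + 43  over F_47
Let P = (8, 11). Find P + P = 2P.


Doubling: s = (3 x1^2 + a) / (2 y1)
s = (3*8^2 + 28) / (2*11) mod 47 = 10
x3 = s^2 - 2 x1 mod 47 = 10^2 - 2*8 = 37
y3 = s (x1 - x3) - y1 mod 47 = 10 * (8 - 37) - 11 = 28

2P = (37, 28)


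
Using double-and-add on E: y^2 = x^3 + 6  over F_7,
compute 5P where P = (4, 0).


k = 5 = 101_2 (binary, LSB first: 101)
Double-and-add from P = (4, 0):
  bit 0 = 1: acc = O + (4, 0) = (4, 0)
  bit 1 = 0: acc unchanged = (4, 0)
  bit 2 = 1: acc = (4, 0) + O = (4, 0)

5P = (4, 0)


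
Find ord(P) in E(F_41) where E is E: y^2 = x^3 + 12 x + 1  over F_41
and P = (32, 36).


Compute successive multiples of P until we hit O:
  1P = (32, 36)
  2P = (2, 19)
  3P = (6, 17)
  4P = (19, 35)
  5P = (23, 12)
  6P = (25, 10)
  7P = (7, 10)
  8P = (4, 21)
  ... (continuing to 22P)
  22P = O

ord(P) = 22


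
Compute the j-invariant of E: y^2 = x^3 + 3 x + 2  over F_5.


Delta = -16(4 a^3 + 27 b^2) mod 5 = 4
-1728 * (4 a)^3 = -1728 * (4*3)^3 mod 5 = 1
j = 1 * 4^(-1) mod 5 = 4

j = 4 (mod 5)


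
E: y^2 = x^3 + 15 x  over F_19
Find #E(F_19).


For each x in F_19, count y with y^2 = x^3 + 15 x + 0 mod 19:
  x = 0: RHS = 0, y in [0]  -> 1 point(s)
  x = 1: RHS = 16, y in [4, 15]  -> 2 point(s)
  x = 2: RHS = 0, y in [0]  -> 1 point(s)
  x = 7: RHS = 11, y in [7, 12]  -> 2 point(s)
  x = 8: RHS = 5, y in [9, 10]  -> 2 point(s)
  x = 9: RHS = 9, y in [3, 16]  -> 2 point(s)
  x = 13: RHS = 17, y in [6, 13]  -> 2 point(s)
  x = 14: RHS = 9, y in [3, 16]  -> 2 point(s)
  x = 15: RHS = 9, y in [3, 16]  -> 2 point(s)
  x = 16: RHS = 4, y in [2, 17]  -> 2 point(s)
  x = 17: RHS = 0, y in [0]  -> 1 point(s)
Affine points: 19. Add the point at infinity: total = 20.

#E(F_19) = 20


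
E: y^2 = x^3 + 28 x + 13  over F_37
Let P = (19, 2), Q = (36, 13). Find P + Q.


P != Q, so use the chord formula.
s = (y2 - y1) / (x2 - x1) = (11) / (17) mod 37 = 5
x3 = s^2 - x1 - x2 mod 37 = 5^2 - 19 - 36 = 7
y3 = s (x1 - x3) - y1 mod 37 = 5 * (19 - 7) - 2 = 21

P + Q = (7, 21)


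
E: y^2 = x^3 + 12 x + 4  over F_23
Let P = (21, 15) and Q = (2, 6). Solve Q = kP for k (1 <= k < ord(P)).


Enumerate multiples of P until we hit Q = (2, 6):
  1P = (21, 15)
  2P = (12, 6)
  3P = (14, 15)
  4P = (11, 8)
  5P = (0, 2)
  6P = (4, 1)
  7P = (6, 19)
  8P = (2, 6)
Match found at i = 8.

k = 8


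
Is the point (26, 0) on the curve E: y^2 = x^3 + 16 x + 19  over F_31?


Check whether y^2 = x^3 + 16 x + 19 (mod 31) for (x, y) = (26, 0).
LHS: y^2 = 0^2 mod 31 = 0
RHS: x^3 + 16 x + 19 = 26^3 + 16*26 + 19 mod 31 = 0
LHS = RHS

Yes, on the curve


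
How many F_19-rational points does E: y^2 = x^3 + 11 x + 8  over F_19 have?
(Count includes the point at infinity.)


For each x in F_19, count y with y^2 = x^3 + 11 x + 8 mod 19:
  x = 1: RHS = 1, y in [1, 18]  -> 2 point(s)
  x = 2: RHS = 0, y in [0]  -> 1 point(s)
  x = 3: RHS = 11, y in [7, 12]  -> 2 point(s)
  x = 5: RHS = 17, y in [6, 13]  -> 2 point(s)
  x = 6: RHS = 5, y in [9, 10]  -> 2 point(s)
  x = 8: RHS = 0, y in [0]  -> 1 point(s)
  x = 9: RHS = 0, y in [0]  -> 1 point(s)
  x = 10: RHS = 16, y in [4, 15]  -> 2 point(s)
  x = 11: RHS = 16, y in [4, 15]  -> 2 point(s)
  x = 12: RHS = 6, y in [5, 14]  -> 2 point(s)
  x = 13: RHS = 11, y in [7, 12]  -> 2 point(s)
  x = 16: RHS = 5, y in [9, 10]  -> 2 point(s)
  x = 17: RHS = 16, y in [4, 15]  -> 2 point(s)
Affine points: 23. Add the point at infinity: total = 24.

#E(F_19) = 24


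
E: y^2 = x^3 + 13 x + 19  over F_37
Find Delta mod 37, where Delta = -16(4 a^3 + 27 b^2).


4 a^3 + 27 b^2 = 4*13^3 + 27*19^2 = 8788 + 9747 = 18535
Delta = -16 * (18535) = -296560
Delta mod 37 = 32

Delta = 32 (mod 37)


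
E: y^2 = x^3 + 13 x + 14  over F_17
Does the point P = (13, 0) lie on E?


Check whether y^2 = x^3 + 13 x + 14 (mod 17) for (x, y) = (13, 0).
LHS: y^2 = 0^2 mod 17 = 0
RHS: x^3 + 13 x + 14 = 13^3 + 13*13 + 14 mod 17 = 0
LHS = RHS

Yes, on the curve


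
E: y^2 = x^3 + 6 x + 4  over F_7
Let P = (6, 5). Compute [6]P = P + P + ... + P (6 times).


k = 6 = 110_2 (binary, LSB first: 011)
Double-and-add from P = (6, 5):
  bit 0 = 0: acc unchanged = O
  bit 1 = 1: acc = O + (4, 1) = (4, 1)
  bit 2 = 1: acc = (4, 1) + (0, 2) = (0, 5)

6P = (0, 5)


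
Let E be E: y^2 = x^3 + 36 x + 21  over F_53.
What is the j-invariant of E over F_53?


Delta = -16(4 a^3 + 27 b^2) mod 53 = 6
-1728 * (4 a)^3 = -1728 * (4*36)^3 mod 53 = 39
j = 39 * 6^(-1) mod 53 = 33

j = 33 (mod 53)


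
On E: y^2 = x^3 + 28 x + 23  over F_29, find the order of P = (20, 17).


Compute successive multiples of P until we hit O:
  1P = (20, 17)
  2P = (22, 8)
  3P = (0, 9)
  4P = (8, 11)
  5P = (23, 25)
  6P = (6, 1)
  7P = (12, 17)
  8P = (26, 12)
  ... (continuing to 26P)
  26P = O

ord(P) = 26


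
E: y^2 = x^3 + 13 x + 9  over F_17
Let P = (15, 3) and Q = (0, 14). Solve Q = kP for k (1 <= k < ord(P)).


Enumerate multiples of P until we hit Q = (0, 14):
  1P = (15, 3)
  2P = (2, 3)
  3P = (0, 14)
Match found at i = 3.

k = 3


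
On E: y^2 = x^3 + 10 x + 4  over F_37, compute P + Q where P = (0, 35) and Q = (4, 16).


P != Q, so use the chord formula.
s = (y2 - y1) / (x2 - x1) = (18) / (4) mod 37 = 23
x3 = s^2 - x1 - x2 mod 37 = 23^2 - 0 - 4 = 7
y3 = s (x1 - x3) - y1 mod 37 = 23 * (0 - 7) - 35 = 26

P + Q = (7, 26)


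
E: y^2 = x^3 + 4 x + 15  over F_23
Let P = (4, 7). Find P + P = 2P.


Doubling: s = (3 x1^2 + a) / (2 y1)
s = (3*4^2 + 4) / (2*7) mod 23 = 7
x3 = s^2 - 2 x1 mod 23 = 7^2 - 2*4 = 18
y3 = s (x1 - x3) - y1 mod 23 = 7 * (4 - 18) - 7 = 10

2P = (18, 10)


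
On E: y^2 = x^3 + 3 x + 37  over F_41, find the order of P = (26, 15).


Compute successive multiples of P until we hit O:
  1P = (26, 15)
  2P = (34, 1)
  3P = (2, 25)
  4P = (22, 38)
  5P = (3, 27)
  6P = (17, 32)
  7P = (37, 24)
  8P = (40, 22)
  ... (continuing to 25P)
  25P = O

ord(P) = 25


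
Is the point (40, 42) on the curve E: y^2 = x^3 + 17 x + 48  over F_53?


Check whether y^2 = x^3 + 17 x + 48 (mod 53) for (x, y) = (40, 42).
LHS: y^2 = 42^2 mod 53 = 15
RHS: x^3 + 17 x + 48 = 40^3 + 17*40 + 48 mod 53 = 15
LHS = RHS

Yes, on the curve
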